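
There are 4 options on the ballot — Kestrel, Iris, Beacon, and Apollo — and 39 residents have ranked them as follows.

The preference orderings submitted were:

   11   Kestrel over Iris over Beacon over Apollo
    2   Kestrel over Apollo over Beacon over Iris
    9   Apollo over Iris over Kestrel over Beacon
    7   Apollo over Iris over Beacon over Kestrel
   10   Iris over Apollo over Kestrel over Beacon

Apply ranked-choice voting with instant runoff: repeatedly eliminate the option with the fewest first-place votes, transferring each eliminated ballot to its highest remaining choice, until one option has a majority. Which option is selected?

Apollo

Round 1: Apollo 16, Kestrel 13, Iris 10, Beacon 0. Beacon has the fewest and is eliminated.
Round 2: Apollo 16, Kestrel 13, Iris 10. Iris has the fewest and is eliminated.
Round 3: Apollo 26, Kestrel 13. Apollo has a majority.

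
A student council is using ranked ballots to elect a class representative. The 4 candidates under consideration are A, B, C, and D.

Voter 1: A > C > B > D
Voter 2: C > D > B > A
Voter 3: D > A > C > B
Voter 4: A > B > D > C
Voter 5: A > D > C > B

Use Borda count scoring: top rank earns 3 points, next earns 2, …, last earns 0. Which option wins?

A

Borda scores:
  A: 3 + 0 + 2 + 3 + 3 = 11
  B: 1 + 1 + 0 + 2 + 0 = 4
  C: 2 + 3 + 1 + 0 + 1 = 7
  D: 0 + 2 + 3 + 1 + 2 = 8
A has the highest total.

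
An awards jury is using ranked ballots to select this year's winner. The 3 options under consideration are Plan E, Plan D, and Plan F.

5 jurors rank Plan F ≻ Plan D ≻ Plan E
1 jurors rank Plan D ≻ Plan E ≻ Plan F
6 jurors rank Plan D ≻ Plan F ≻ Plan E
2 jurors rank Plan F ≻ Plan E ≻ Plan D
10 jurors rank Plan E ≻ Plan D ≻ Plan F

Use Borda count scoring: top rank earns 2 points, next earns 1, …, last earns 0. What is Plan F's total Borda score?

Borda scores:
  Plan E: 5·0 + 1 + 6·0 + 2·1 + 10·2 = 23
  Plan D: 5·1 + 2 + 6·2 + 2·0 + 10·1 = 29
  Plan F: 5·2 + 0 + 6·1 + 2·2 + 10·0 = 20

20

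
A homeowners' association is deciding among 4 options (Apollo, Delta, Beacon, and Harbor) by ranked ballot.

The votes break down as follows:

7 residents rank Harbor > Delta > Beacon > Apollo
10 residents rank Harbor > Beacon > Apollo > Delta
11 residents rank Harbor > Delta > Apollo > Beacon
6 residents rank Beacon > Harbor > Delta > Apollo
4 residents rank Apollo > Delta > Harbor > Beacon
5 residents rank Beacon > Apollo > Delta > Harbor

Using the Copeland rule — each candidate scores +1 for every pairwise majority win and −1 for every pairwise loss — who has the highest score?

Harbor

Pairwise results:
  Apollo vs Delta: Delta wins 24–19.
  Apollo vs Beacon: Beacon wins 28–15.
  Apollo vs Harbor: Harbor wins 34–9.
  Delta vs Beacon: Delta wins 22–21.
  Delta vs Harbor: Harbor wins 34–9.
  Beacon vs Harbor: Harbor wins 32–11.
Copeland scores (wins − losses):
  Apollo: 0 − 3 = -3
  Delta: 2 − 1 = 1
  Beacon: 1 − 2 = -1
  Harbor: 3 − 0 = 3
Harbor has the best Copeland score.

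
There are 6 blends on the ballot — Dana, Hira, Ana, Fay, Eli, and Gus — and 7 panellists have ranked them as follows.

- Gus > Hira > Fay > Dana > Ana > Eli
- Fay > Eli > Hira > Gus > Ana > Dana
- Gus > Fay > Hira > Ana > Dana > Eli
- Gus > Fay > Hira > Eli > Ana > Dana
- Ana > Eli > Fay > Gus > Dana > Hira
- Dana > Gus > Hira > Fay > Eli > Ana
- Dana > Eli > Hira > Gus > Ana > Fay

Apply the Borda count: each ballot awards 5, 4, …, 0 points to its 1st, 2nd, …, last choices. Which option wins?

Gus

Borda scores:
  Dana: 2 + 0 + 1 + 0 + 1 + 5 + 5 = 14
  Hira: 4 + 3 + 3 + 3 + 0 + 3 + 3 = 19
  Ana: 1 + 1 + 2 + 1 + 5 + 0 + 1 = 11
  Fay: 3 + 5 + 4 + 4 + 3 + 2 + 0 = 21
  Eli: 0 + 4 + 0 + 2 + 4 + 1 + 4 = 15
  Gus: 5 + 2 + 5 + 5 + 2 + 4 + 2 = 25
Gus has the highest total.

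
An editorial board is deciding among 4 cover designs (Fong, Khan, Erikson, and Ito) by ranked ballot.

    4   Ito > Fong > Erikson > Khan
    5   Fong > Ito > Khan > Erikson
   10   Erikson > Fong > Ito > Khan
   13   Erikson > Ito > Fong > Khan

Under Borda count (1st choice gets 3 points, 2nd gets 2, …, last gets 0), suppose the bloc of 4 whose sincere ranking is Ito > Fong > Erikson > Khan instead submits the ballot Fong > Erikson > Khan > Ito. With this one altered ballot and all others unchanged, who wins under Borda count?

Erikson

Borda totals with the altered ballot: Fong 60, Khan 9, Erikson 77, Ito 46.
The winner is unchanged: still Erikson.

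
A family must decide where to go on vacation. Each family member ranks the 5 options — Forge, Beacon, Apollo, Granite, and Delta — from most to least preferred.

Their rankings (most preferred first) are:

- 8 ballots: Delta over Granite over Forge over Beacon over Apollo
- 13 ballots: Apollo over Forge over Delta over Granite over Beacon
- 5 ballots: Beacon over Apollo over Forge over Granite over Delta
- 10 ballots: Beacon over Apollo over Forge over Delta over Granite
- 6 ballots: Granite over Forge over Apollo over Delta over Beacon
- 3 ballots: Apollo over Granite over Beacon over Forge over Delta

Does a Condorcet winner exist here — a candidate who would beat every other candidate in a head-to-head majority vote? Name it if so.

There is no Condorcet winner

Head-to-head results (45 voters total):
Forge vs Beacon: Forge wins 27–18.
Forge vs Apollo: Apollo wins 31–14.
Forge vs Granite: Forge wins 28–17.
Forge vs Delta: Forge wins 37–8.
Beacon vs Apollo: Beacon wins 23–22.
Beacon vs Granite: Granite wins 30–15.
Beacon vs Delta: Delta wins 27–18.
Apollo vs Granite: Apollo wins 31–14.
Apollo vs Delta: Apollo wins 37–8.
Granite vs Delta: Delta wins 31–14.
No candidate beats all others: Forge beats Beacon beats Apollo beats Forge, a majority cycle.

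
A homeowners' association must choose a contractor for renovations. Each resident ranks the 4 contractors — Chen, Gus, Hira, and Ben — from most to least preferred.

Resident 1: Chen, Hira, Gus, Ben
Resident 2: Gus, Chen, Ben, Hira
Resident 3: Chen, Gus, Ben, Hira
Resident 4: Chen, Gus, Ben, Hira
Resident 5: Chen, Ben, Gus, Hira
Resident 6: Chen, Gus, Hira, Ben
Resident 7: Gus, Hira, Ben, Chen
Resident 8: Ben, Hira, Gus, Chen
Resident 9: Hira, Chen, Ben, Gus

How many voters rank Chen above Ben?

Ballots ranking Chen above Ben: 7.
Ballots ranking Ben above Chen: 2.
So 7 of 9 voters prefer Chen to Ben.

7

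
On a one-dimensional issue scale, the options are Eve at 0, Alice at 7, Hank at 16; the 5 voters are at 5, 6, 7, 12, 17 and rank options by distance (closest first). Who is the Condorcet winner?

Alice

With single-peaked preferences on a line, the Condorcet winner is the candidate closest to the median voter.
The median voter (position 7) is closest to Alice at 7.
Check: Alice vs Eve — voters closer to Alice: 5 of 5.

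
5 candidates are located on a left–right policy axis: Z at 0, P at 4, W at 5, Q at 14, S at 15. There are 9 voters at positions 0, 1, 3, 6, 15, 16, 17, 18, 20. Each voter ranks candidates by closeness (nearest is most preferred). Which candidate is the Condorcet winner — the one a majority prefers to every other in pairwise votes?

S

With single-peaked preferences on a line, the Condorcet winner is the candidate closest to the median voter.
The median voter (position 15) is closest to S at 15.
Check: S vs P — voters closer to S: 5 of 9.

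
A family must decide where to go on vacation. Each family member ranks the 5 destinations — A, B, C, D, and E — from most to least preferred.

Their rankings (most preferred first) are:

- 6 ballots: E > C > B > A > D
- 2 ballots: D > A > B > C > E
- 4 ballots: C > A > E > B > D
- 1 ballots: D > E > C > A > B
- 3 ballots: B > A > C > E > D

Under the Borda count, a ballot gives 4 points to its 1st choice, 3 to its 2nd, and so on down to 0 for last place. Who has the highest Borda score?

C

Borda scores:
  A: 6·1 + 2·3 + 4·3 + 1 + 3·3 = 34
  B: 6·2 + 2·2 + 4·1 + 0 + 3·4 = 32
  C: 6·3 + 2·1 + 4·4 + 2 + 3·2 = 44
  D: 6·0 + 2·4 + 4·0 + 4 + 3·0 = 12
  E: 6·4 + 2·0 + 4·2 + 3 + 3·1 = 38
C has the highest total.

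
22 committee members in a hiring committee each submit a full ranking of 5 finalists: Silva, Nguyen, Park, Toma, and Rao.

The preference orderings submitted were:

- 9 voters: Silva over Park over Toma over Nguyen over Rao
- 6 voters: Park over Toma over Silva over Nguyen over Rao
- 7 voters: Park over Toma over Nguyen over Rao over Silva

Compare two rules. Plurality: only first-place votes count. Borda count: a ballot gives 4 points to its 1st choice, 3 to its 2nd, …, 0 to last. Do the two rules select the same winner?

Plurality first-place counts: Silva 9, Nguyen 0, Park 13, Toma 0, Rao 0 → Park.
Borda totals: Silva 48, Nguyen 29, Park 79, Toma 57, Rao 7 → Park.
The two rules agree on Park.

Yes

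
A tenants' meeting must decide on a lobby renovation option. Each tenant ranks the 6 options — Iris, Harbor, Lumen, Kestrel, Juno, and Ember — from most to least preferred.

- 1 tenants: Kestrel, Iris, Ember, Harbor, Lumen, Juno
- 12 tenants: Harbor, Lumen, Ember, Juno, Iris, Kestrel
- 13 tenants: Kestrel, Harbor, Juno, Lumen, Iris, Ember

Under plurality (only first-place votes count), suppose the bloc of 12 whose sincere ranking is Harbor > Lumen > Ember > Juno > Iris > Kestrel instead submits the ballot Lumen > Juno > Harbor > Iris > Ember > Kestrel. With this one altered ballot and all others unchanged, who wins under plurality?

Kestrel

First-place totals with the altered ballot: Iris 0, Harbor 0, Lumen 12, Kestrel 14, Juno 0, Ember 0.
The winner is unchanged: still Kestrel.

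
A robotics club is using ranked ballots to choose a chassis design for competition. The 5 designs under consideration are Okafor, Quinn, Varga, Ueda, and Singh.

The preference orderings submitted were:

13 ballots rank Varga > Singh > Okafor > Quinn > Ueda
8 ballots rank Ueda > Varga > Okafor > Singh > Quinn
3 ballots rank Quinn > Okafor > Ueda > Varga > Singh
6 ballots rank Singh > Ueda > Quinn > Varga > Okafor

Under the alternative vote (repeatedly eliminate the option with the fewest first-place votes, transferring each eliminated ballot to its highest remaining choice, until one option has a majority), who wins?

Ueda

Round 1: Varga 13, Ueda 8, Singh 6, Quinn 3, Okafor 0. Okafor has the fewest and is eliminated.
Round 2: Varga 13, Ueda 8, Singh 6, Quinn 3. Quinn has the fewest and is eliminated.
Round 3: Varga 13, Ueda 11, Singh 6. Singh has the fewest and is eliminated.
Round 4: Ueda 17, Varga 13. Ueda has a majority.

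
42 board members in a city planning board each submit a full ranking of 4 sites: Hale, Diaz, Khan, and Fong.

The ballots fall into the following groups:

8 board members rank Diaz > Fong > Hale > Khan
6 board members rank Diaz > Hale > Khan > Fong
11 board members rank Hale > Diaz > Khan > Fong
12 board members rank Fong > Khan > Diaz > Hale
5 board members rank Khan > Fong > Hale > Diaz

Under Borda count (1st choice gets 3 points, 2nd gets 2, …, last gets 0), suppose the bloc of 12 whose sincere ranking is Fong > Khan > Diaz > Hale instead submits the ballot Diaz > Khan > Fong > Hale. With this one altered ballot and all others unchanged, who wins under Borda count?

Diaz

Borda totals with the altered ballot: Hale 58, Diaz 100, Khan 56, Fong 38.
The winner is unchanged: still Diaz.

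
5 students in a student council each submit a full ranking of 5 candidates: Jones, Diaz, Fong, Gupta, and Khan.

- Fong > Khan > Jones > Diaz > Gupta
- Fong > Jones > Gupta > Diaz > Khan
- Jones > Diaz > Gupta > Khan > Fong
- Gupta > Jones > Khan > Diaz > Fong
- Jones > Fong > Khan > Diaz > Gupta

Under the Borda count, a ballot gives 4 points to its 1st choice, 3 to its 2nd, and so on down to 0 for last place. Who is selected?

Jones

Borda scores:
  Jones: 2 + 3 + 4 + 3 + 4 = 16
  Diaz: 1 + 1 + 3 + 1 + 1 = 7
  Fong: 4 + 4 + 0 + 0 + 3 = 11
  Gupta: 0 + 2 + 2 + 4 + 0 = 8
  Khan: 3 + 0 + 1 + 2 + 2 = 8
Jones has the highest total.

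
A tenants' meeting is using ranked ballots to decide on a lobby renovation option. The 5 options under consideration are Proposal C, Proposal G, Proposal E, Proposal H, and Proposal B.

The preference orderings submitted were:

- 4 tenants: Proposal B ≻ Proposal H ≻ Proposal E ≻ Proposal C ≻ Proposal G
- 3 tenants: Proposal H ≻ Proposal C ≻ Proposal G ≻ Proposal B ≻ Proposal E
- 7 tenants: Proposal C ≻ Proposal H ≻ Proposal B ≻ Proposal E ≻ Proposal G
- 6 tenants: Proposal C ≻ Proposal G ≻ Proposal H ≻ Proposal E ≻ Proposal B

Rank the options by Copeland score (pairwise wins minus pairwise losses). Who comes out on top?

Proposal C

Pairwise results:
  Proposal C vs Proposal G: Proposal C wins 20–0.
  Proposal C vs Proposal E: Proposal C wins 16–4.
  Proposal C vs Proposal H: Proposal C wins 13–7.
  Proposal C vs Proposal B: Proposal C wins 16–4.
  Proposal G vs Proposal E: Proposal E wins 11–9.
  Proposal G vs Proposal H: Proposal H wins 14–6.
  Proposal G vs Proposal B: Proposal B wins 11–9.
  Proposal E vs Proposal H: Proposal H wins 20–0.
  Proposal E vs Proposal B: Proposal B wins 14–6.
  Proposal H vs Proposal B: Proposal H wins 16–4.
Copeland scores (wins − losses):
  Proposal C: 4 − 0 = 4
  Proposal G: 0 − 4 = -4
  Proposal E: 1 − 3 = -2
  Proposal H: 3 − 1 = 2
  Proposal B: 2 − 2 = 0
Proposal C has the best Copeland score.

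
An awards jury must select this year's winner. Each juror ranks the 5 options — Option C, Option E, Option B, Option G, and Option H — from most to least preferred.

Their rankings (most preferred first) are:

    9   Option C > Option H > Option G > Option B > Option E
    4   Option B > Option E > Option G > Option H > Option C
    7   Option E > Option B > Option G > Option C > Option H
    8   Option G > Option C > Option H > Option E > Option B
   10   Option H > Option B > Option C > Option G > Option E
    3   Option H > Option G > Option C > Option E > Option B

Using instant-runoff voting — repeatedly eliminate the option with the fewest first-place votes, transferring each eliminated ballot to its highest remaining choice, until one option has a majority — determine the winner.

Round 1: Option H 13, Option C 9, Option G 8, Option E 7, Option B 4. Option B has the fewest and is eliminated.
Round 2: Option H 13, Option E 11, Option C 9, Option G 8. Option G has the fewest and is eliminated.
Round 3: Option C 17, Option H 13, Option E 11. Option E has the fewest and is eliminated.
Round 4: Option C 24, Option H 17. Option C has a majority.

Option C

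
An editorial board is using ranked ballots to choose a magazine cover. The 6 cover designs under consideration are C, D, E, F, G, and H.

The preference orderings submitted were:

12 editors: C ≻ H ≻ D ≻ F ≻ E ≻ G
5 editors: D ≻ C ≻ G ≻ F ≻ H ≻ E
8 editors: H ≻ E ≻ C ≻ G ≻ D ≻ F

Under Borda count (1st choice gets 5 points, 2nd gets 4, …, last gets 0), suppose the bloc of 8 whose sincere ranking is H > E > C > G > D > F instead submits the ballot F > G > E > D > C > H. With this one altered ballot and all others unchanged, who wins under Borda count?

Borda totals with the altered ballot: C 88, D 77, E 36, F 74, G 47, H 53.
The winner is unchanged: still C.

C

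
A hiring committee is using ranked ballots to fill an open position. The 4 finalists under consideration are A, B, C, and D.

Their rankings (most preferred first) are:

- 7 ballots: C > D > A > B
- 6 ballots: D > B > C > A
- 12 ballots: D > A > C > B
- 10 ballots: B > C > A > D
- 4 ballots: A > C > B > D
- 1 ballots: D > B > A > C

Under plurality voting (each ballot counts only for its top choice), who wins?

D

First-place vote totals:
  A: 4
  B: 10
  C: 7
  D: 19
D has the most first-place votes.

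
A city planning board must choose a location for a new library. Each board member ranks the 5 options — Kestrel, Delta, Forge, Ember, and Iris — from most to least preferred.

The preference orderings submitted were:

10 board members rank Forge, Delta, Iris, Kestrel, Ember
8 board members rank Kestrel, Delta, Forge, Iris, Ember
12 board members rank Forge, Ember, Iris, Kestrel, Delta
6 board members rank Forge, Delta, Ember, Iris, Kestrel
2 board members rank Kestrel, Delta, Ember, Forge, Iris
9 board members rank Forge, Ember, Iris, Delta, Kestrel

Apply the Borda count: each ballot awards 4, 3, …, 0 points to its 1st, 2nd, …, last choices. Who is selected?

Borda scores:
  Kestrel: 10·1 + 8·4 + 12·1 + 6·0 + 2·4 + 9·0 = 62
  Delta: 10·3 + 8·3 + 12·0 + 6·3 + 2·3 + 9·1 = 87
  Forge: 10·4 + 8·2 + 12·4 + 6·4 + 2·1 + 9·4 = 166
  Ember: 10·0 + 8·0 + 12·3 + 6·2 + 2·2 + 9·3 = 79
  Iris: 10·2 + 8·1 + 12·2 + 6·1 + 2·0 + 9·2 = 76
Forge has the highest total.

Forge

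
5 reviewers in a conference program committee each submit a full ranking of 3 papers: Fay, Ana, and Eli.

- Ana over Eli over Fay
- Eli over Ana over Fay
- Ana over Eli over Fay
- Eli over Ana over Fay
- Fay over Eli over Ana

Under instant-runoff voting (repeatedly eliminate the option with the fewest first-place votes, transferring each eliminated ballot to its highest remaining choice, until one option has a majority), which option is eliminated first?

Fay

Round 1: Ana 2, Eli 2, Fay 1. Fay has the fewest and is eliminated.
Round 2: Eli 3, Ana 2. Eli has a majority.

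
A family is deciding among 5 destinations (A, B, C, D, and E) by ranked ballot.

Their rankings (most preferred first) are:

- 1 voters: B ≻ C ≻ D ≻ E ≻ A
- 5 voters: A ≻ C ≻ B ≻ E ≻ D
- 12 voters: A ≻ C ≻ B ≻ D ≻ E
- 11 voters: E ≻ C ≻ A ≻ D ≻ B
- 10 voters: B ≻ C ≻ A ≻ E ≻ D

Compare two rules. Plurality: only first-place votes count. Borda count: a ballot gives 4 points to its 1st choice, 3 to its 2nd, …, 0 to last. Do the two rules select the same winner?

No

Plurality first-place counts: A 17, B 11, C 0, D 0, E 11 → A.
Borda totals: A 110, B 78, C 117, D 25, E 60 → C.
The two rules disagree: plurality picks A, Borda picks C.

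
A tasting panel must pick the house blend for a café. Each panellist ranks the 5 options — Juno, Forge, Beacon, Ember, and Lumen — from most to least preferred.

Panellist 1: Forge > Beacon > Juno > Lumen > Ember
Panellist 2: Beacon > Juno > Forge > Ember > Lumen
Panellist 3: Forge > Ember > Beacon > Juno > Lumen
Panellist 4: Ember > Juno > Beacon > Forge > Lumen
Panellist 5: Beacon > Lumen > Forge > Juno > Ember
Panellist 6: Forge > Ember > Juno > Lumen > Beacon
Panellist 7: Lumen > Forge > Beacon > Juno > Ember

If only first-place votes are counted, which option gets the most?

Forge

First-place vote totals:
  Juno: 0
  Forge: 3
  Beacon: 2
  Ember: 1
  Lumen: 1
Forge has the most first-place votes.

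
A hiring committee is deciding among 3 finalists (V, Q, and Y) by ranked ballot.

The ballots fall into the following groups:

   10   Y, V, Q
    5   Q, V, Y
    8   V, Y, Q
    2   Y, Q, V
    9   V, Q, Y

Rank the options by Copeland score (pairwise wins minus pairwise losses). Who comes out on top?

Pairwise results:
  V vs Q: V wins 27–7.
  V vs Y: V wins 22–12.
  Q vs Y: Y wins 20–14.
Copeland scores (wins − losses):
  V: 2 − 0 = 2
  Q: 0 − 2 = -2
  Y: 1 − 1 = 0
V has the best Copeland score.

V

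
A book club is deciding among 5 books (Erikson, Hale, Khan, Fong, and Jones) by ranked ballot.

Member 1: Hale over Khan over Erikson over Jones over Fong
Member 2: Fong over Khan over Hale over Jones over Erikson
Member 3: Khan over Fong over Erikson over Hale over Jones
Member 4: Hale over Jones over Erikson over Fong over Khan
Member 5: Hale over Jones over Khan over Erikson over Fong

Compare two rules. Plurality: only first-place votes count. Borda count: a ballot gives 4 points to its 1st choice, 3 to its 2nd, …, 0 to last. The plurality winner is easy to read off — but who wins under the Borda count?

Hale

Plurality first-place counts: Erikson 0, Hale 3, Khan 1, Fong 1, Jones 0 → Hale.
Borda totals: Erikson 7, Hale 15, Khan 12, Fong 8, Jones 8 → Hale.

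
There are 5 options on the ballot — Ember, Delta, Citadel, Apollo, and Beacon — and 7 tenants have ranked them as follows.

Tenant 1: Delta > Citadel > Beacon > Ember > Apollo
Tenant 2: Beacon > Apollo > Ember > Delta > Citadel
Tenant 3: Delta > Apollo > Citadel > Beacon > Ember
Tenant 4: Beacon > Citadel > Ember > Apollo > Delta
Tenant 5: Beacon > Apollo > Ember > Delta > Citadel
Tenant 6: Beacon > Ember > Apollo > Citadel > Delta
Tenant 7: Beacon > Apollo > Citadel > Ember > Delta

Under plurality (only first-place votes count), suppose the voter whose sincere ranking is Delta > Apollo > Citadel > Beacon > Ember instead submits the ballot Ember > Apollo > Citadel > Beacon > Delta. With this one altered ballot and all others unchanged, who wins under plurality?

Beacon

First-place totals with the altered ballot: Ember 1, Delta 1, Citadel 0, Apollo 0, Beacon 5.
The winner is unchanged: still Beacon.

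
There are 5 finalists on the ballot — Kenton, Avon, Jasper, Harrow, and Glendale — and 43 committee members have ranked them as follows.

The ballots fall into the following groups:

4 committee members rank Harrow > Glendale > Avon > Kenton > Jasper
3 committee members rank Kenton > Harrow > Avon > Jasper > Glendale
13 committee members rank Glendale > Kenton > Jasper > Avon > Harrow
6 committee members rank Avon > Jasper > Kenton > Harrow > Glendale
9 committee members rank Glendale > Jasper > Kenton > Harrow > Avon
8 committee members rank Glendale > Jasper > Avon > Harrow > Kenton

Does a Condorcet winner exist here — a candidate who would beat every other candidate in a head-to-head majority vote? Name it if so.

Glendale

Head-to-head results (43 voters total):
Kenton vs Avon: Kenton wins 25–18.
Kenton vs Jasper: Jasper wins 23–20.
Kenton vs Harrow: Kenton wins 31–12.
Kenton vs Glendale: Glendale wins 34–9.
Avon vs Jasper: Jasper wins 30–13.
Avon vs Harrow: Avon wins 27–16.
Avon vs Glendale: Glendale wins 34–9.
Jasper vs Harrow: Jasper wins 36–7.
Jasper vs Glendale: Glendale wins 34–9.
Harrow vs Glendale: Glendale wins 30–13.
Glendale beats each rival — Kenton (34–9), Avon (34–9), Jasper (34–9), Harrow (30–13) — so Glendale is the Condorcet winner.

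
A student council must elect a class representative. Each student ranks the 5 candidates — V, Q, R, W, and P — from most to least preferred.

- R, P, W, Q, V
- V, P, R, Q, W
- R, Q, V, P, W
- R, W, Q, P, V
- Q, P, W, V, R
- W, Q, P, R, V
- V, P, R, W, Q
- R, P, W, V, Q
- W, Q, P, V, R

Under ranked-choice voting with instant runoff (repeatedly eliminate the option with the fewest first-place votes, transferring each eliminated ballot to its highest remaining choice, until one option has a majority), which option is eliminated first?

P

Round 1: R 4, V 2, W 2, Q 1, P 0. P has the fewest and is eliminated.
Round 2: R 4, V 2, W 2, Q 1. Q has the fewest and is eliminated.
Round 3: R 4, W 3, V 2. V has the fewest and is eliminated.
Round 4: R 6, W 3. R has a majority.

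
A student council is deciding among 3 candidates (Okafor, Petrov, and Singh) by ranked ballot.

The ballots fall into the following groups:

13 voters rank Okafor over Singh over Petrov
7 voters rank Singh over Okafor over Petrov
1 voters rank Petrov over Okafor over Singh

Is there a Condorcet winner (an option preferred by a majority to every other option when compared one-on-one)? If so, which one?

Okafor

Head-to-head results (21 voters total):
Okafor vs Petrov: Okafor wins 20–1.
Okafor vs Singh: Okafor wins 14–7.
Petrov vs Singh: Singh wins 20–1.
Okafor beats each rival — Petrov (20–1), Singh (14–7) — so Okafor is the Condorcet winner.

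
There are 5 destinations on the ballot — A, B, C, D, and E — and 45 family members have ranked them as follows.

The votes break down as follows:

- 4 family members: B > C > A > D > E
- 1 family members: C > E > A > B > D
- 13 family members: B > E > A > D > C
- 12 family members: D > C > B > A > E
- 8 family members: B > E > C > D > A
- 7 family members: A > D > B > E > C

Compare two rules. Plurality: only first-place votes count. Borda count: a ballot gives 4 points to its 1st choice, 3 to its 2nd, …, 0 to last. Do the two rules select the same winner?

Yes

Plurality first-place counts: A 7, B 25, C 1, D 12, E 0 → B.
Borda totals: A 76, B 139, C 68, D 94, E 73 → B.
The two rules agree on B.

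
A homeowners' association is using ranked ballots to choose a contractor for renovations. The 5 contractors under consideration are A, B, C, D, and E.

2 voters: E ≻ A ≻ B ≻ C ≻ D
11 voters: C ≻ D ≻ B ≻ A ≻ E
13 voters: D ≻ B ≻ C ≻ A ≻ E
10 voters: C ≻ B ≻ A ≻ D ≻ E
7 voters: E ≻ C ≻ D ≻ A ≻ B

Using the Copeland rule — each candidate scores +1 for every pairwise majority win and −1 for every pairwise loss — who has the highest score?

Pairwise results:
  A vs B: B wins 34–9.
  A vs C: C wins 41–2.
  A vs D: D wins 31–12.
  A vs E: A wins 34–9.
  B vs C: C wins 28–15.
  B vs D: D wins 31–12.
  B vs E: B wins 34–9.
  C vs D: C wins 30–13.
  C vs E: C wins 34–9.
  D vs E: D wins 34–9.
Copeland scores (wins − losses):
  A: 1 − 3 = -2
  B: 2 − 2 = 0
  C: 4 − 0 = 4
  D: 3 − 1 = 2
  E: 0 − 4 = -4
C has the best Copeland score.

C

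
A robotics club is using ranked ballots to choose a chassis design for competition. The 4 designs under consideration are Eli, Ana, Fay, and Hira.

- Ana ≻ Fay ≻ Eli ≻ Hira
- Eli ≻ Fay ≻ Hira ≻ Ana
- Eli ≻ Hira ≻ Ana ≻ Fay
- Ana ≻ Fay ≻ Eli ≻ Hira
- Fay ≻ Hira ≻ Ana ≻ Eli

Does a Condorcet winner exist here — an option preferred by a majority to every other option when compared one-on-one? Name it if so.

There is no Condorcet winner

Head-to-head results (5 voters total):
Eli vs Ana: Ana wins 3–2.
Eli vs Fay: Fay wins 3–2.
Eli vs Hira: Eli wins 4–1.
Ana vs Fay: Ana wins 3–2.
Ana vs Hira: Hira wins 3–2.
Fay vs Hira: Fay wins 4–1.
No candidate beats all others: Eli beats Hira beats Ana beats Eli, a majority cycle.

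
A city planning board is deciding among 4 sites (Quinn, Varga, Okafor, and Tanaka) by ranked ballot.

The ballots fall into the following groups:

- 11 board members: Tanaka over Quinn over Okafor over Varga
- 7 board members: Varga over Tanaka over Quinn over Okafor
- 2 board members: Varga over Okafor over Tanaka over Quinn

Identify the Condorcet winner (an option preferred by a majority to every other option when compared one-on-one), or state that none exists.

Head-to-head results (20 voters total):
Quinn vs Varga: Quinn wins 11–9.
Quinn vs Okafor: Quinn wins 18–2.
Quinn vs Tanaka: Tanaka wins 20–0.
Varga vs Okafor: Okafor wins 11–9.
Varga vs Tanaka: Tanaka wins 11–9.
Okafor vs Tanaka: Tanaka wins 18–2.
Tanaka beats each rival — Quinn (20–0), Varga (11–9), Okafor (18–2) — so Tanaka is the Condorcet winner.

Tanaka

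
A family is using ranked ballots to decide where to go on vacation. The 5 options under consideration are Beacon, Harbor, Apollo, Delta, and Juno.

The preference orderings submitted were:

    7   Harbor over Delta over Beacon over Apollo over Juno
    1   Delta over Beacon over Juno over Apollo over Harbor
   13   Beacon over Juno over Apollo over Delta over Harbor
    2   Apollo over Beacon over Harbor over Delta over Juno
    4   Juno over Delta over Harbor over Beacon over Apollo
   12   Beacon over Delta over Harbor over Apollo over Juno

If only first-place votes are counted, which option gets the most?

First-place vote totals:
  Beacon: 25
  Harbor: 7
  Apollo: 2
  Delta: 1
  Juno: 4
Beacon has the most first-place votes.

Beacon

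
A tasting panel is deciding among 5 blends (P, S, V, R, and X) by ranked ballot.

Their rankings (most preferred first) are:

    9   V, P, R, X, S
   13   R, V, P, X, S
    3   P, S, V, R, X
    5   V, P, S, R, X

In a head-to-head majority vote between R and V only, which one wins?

V

Ballots ranking R above V: 13.
Ballots ranking V above R: 9+3+5 = 17.
V wins the head-to-head, 17–13.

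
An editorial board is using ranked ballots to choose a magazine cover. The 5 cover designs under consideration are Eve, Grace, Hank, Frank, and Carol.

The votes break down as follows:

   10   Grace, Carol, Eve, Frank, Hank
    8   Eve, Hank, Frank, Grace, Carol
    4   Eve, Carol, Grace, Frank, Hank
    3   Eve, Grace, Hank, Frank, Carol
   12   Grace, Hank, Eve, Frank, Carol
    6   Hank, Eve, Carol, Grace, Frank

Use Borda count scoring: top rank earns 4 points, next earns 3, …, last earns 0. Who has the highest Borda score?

Eve

Borda scores:
  Eve: 10·2 + 8·4 + 4·4 + 3·4 + 12·2 + 6·3 = 122
  Grace: 10·4 + 8·1 + 4·2 + 3·3 + 12·4 + 6·1 = 119
  Hank: 10·0 + 8·3 + 4·0 + 3·2 + 12·3 + 6·4 = 90
  Frank: 10·1 + 8·2 + 4·1 + 3·1 + 12·1 + 6·0 = 45
  Carol: 10·3 + 8·0 + 4·3 + 3·0 + 12·0 + 6·2 = 54
Eve has the highest total.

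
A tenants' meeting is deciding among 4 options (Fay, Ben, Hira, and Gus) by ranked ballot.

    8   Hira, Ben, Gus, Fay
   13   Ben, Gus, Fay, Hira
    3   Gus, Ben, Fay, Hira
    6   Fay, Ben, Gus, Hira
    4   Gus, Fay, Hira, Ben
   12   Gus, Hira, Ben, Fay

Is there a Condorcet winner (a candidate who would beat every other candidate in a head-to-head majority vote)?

Head-to-head results (46 voters total):
Fay vs Ben: Ben wins 36–10.
Fay vs Hira: Fay wins 26–20.
Fay vs Gus: Gus wins 40–6.
Ben vs Hira: Hira wins 24–22.
Ben vs Gus: Ben wins 27–19.
Hira vs Gus: Gus wins 38–8.
No candidate beats all others: Fay beats Hira beats Ben beats Fay, a majority cycle.

No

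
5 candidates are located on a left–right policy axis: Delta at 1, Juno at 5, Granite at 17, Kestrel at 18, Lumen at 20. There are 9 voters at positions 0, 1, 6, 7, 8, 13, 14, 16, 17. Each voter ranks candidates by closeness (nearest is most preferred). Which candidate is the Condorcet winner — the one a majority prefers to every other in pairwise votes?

Juno

With single-peaked preferences on a line, the Condorcet winner is the candidate closest to the median voter.
The median voter (position 8) is closest to Juno at 5.
Check: Juno vs Granite — voters closer to Juno: 5 of 9.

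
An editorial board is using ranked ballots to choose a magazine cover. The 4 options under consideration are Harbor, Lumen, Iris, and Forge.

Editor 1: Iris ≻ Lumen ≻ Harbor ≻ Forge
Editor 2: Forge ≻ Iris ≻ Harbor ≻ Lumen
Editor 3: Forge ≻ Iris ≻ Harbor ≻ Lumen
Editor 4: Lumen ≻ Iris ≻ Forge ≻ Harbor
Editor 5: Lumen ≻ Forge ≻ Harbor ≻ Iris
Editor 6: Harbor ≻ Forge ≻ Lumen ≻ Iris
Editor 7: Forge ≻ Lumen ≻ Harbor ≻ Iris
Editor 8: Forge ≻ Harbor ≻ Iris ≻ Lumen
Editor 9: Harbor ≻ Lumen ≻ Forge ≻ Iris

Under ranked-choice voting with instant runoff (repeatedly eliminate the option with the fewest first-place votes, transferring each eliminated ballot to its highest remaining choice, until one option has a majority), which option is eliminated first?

Round 1: Forge 4, Harbor 2, Lumen 2, Iris 1. Iris has the fewest and is eliminated.
Round 2: Forge 4, Lumen 3, Harbor 2. Harbor has the fewest and is eliminated.
Round 3: Forge 5, Lumen 4. Forge has a majority.

Iris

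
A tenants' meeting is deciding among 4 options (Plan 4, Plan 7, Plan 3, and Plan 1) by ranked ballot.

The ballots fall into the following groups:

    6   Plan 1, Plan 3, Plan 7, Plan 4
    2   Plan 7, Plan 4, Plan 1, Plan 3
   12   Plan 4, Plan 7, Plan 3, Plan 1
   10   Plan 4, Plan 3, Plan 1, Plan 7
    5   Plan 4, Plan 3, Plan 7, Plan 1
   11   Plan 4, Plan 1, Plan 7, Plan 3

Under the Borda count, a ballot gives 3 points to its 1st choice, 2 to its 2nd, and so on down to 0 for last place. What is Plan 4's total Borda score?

Borda scores:
  Plan 4: 6·0 + 2·2 + 12·3 + 10·3 + 5·3 + 11·3 = 118
  Plan 7: 6·1 + 2·3 + 12·2 + 10·0 + 5·1 + 11·1 = 52
  Plan 3: 6·2 + 2·0 + 12·1 + 10·2 + 5·2 + 11·0 = 54
  Plan 1: 6·3 + 2·1 + 12·0 + 10·1 + 5·0 + 11·2 = 52

118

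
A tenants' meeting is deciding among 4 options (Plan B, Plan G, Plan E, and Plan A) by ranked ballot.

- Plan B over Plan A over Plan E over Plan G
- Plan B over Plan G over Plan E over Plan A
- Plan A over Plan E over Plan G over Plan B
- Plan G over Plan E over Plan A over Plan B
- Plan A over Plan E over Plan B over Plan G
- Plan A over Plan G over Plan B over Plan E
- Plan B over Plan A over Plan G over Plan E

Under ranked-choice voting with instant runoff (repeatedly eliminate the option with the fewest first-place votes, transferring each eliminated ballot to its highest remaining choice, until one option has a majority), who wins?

Round 1: Plan B 3, Plan A 3, Plan G 1, Plan E 0. Plan E has the fewest and is eliminated.
Round 2: Plan B 3, Plan A 3, Plan G 1. Plan G has the fewest and is eliminated.
Round 3: Plan A 4, Plan B 3. Plan A has a majority.

Plan A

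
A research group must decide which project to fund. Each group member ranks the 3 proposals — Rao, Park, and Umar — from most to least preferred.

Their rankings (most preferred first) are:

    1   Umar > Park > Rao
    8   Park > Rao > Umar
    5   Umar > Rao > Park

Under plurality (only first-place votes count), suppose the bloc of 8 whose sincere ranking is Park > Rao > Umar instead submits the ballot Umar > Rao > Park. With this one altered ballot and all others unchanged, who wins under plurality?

First-place totals with the altered ballot: Rao 0, Park 0, Umar 14.
The switch changes the winner from Park to Umar.

Umar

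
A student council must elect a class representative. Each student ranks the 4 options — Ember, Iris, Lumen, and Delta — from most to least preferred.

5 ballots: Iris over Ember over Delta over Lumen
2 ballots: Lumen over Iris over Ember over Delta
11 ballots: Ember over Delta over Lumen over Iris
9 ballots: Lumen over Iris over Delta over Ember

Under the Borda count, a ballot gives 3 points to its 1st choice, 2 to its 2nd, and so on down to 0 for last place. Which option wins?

Borda scores:
  Ember: 5·2 + 2·1 + 11·3 + 9·0 = 45
  Iris: 5·3 + 2·2 + 11·0 + 9·2 = 37
  Lumen: 5·0 + 2·3 + 11·1 + 9·3 = 44
  Delta: 5·1 + 2·0 + 11·2 + 9·1 = 36
Ember has the highest total.

Ember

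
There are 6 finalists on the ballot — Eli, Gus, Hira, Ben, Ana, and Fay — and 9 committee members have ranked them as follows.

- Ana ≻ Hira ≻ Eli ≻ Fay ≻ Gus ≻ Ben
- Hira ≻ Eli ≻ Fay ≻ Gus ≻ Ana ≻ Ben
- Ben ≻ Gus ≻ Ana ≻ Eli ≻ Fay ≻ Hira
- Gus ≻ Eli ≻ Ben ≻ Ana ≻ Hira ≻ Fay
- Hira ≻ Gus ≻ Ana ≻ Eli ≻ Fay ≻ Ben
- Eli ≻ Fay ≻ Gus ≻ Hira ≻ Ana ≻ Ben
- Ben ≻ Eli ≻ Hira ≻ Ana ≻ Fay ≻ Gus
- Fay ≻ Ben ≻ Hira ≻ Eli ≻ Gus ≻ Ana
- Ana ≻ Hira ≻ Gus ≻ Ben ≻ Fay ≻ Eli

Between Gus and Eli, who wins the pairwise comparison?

Ballots ranking Gus above Eli: 4.
Ballots ranking Eli above Gus: 5.
Eli wins the head-to-head, 5–4.

Eli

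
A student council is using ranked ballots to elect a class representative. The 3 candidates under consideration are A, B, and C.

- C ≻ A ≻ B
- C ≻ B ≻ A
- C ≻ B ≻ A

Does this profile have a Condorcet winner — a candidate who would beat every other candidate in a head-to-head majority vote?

Yes

Head-to-head results (3 voters total):
A vs B: B wins 2–1.
A vs C: C wins 3–0.
B vs C: C wins 3–0.
C beats each rival — A (3–0), B (3–0) — so C is the Condorcet winner.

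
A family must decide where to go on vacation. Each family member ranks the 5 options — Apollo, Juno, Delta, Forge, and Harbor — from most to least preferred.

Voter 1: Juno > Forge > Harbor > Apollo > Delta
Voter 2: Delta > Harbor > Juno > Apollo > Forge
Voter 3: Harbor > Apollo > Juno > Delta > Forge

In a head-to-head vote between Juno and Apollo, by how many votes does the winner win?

1

Ballots ranking Juno above Apollo: 2.
Ballots ranking Apollo above Juno: 1.
Juno wins 2–1, a margin of 1.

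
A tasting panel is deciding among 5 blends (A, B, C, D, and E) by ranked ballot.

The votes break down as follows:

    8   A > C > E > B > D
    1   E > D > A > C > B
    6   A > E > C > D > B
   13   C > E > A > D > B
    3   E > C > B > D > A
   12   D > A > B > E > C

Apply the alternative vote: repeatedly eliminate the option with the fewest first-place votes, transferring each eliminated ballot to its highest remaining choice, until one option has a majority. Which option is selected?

A

Round 1: A 14, C 13, D 12, E 4, B 0. B has the fewest and is eliminated.
Round 2: A 14, C 13, D 12, E 4. E has the fewest and is eliminated.
Round 3: C 16, A 14, D 13. D has the fewest and is eliminated.
Round 4: A 27, C 16. A has a majority.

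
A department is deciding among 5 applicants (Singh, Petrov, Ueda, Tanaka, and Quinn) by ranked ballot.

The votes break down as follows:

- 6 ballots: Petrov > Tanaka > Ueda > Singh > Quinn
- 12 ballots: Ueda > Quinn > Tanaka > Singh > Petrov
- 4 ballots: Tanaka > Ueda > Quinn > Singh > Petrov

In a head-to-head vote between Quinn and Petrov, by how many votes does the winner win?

10

Ballots ranking Quinn above Petrov: 12+4 = 16.
Ballots ranking Petrov above Quinn: 6.
Quinn wins 16–6, a margin of 10.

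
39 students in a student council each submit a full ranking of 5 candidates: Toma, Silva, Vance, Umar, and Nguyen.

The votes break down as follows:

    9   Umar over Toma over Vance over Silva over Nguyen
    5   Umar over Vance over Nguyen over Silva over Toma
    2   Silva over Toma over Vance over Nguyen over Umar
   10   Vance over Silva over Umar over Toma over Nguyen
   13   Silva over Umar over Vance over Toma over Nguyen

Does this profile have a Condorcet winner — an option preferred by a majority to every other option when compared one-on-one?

No

Head-to-head results (39 voters total):
Toma vs Silva: Silva wins 30–9.
Toma vs Vance: Vance wins 28–11.
Toma vs Umar: Umar wins 37–2.
Toma vs Nguyen: Toma wins 34–5.
Silva vs Vance: Vance wins 24–15.
Silva vs Umar: Silva wins 25–14.
Silva vs Nguyen: Silva wins 34–5.
Vance vs Umar: Umar wins 27–12.
Vance vs Nguyen: Vance wins 39–0.
Umar vs Nguyen: Umar wins 37–2.
No candidate beats all others: Silva beats Umar beats Vance beats Silva, a majority cycle.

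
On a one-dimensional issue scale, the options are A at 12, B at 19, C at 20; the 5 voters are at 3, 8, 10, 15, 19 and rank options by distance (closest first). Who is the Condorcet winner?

With single-peaked preferences on a line, the Condorcet winner is the candidate closest to the median voter.
The median voter (position 10) is closest to A at 12.
Check: A vs C — voters closer to A: 4 of 5.

A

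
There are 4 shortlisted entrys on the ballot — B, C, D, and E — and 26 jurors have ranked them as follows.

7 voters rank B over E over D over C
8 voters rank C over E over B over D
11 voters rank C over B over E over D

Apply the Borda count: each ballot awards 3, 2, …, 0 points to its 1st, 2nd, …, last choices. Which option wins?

C

Borda scores:
  B: 7·3 + 8·1 + 11·2 = 51
  C: 7·0 + 8·3 + 11·3 = 57
  D: 7·1 + 8·0 + 11·0 = 7
  E: 7·2 + 8·2 + 11·1 = 41
C has the highest total.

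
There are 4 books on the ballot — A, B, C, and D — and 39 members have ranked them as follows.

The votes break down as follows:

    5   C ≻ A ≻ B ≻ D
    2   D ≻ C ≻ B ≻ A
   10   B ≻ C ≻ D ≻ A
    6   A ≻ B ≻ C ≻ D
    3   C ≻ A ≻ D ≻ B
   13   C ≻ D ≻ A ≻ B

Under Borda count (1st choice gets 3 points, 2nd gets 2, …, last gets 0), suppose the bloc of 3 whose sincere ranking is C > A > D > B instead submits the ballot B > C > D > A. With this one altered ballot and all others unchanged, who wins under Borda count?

Borda totals with the altered ballot: A 41, B 58, C 90, D 45.
The winner is unchanged: still C.

C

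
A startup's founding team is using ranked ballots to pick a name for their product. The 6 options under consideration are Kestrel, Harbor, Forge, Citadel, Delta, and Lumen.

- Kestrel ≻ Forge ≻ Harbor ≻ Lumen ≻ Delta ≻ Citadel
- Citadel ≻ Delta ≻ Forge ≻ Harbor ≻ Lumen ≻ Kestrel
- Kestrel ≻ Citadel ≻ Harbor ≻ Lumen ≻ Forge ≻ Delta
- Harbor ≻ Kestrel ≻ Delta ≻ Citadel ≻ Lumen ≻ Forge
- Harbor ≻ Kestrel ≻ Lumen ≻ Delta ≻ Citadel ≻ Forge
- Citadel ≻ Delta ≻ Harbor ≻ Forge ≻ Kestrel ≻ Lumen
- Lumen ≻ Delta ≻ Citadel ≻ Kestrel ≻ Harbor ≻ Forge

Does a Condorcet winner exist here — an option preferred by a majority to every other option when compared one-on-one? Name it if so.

Head-to-head results (7 voters total):
Kestrel vs Harbor: Harbor wins 4–3.
Kestrel vs Forge: Kestrel wins 5–2.
Kestrel vs Citadel: Kestrel wins 4–3.
Kestrel vs Delta: Kestrel wins 4–3.
Kestrel vs Lumen: Kestrel wins 5–2.
Harbor vs Forge: Harbor wins 5–2.
Harbor vs Citadel: Citadel wins 4–3.
Harbor vs Delta: Harbor wins 4–3.
Harbor vs Lumen: Harbor wins 6–1.
Forge vs Citadel: Citadel wins 6–1.
Forge vs Delta: Delta wins 5–2.
Forge vs Lumen: Lumen wins 4–3.
Citadel vs Delta: Delta wins 4–3.
Citadel vs Lumen: Citadel wins 4–3.
Delta vs Lumen: Lumen wins 4–3.
No candidate beats all others: Kestrel beats Citadel beats Harbor beats Kestrel, a majority cycle.

No Condorcet winner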